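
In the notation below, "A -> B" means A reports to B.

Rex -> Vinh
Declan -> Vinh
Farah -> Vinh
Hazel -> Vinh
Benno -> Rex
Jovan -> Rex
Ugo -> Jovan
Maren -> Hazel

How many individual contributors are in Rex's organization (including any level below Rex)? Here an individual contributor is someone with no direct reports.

2

The people in Rex's organization with no one reporting to them are Ugo, Benno. That is 2.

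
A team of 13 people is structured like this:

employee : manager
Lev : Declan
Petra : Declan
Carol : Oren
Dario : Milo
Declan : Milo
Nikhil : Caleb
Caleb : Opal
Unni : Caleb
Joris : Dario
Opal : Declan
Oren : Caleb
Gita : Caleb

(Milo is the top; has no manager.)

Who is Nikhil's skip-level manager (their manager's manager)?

Opal

Nikhil reports to Caleb, and Caleb reports to Opal. So Nikhil's skip-level manager is Opal.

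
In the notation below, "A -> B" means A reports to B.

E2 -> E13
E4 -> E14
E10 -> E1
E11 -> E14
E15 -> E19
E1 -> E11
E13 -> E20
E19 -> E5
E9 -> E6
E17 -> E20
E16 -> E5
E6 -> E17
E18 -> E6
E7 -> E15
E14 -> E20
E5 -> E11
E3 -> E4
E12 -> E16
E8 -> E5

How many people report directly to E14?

E14 directly manages E11, E4. That is 2 direct reports.

2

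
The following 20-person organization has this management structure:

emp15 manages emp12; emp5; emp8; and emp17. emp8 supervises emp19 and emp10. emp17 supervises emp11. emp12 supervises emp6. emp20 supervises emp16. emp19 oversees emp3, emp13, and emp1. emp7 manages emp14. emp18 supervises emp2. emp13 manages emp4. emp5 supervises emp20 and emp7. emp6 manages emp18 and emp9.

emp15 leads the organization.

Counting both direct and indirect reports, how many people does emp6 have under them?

emp6 directly manages emp18, emp9. Under emp18: emp2 (1). emp9 has no reports. So emp6's organization is 2 direct reports plus everyone under them: 2 + 1 = 3.

3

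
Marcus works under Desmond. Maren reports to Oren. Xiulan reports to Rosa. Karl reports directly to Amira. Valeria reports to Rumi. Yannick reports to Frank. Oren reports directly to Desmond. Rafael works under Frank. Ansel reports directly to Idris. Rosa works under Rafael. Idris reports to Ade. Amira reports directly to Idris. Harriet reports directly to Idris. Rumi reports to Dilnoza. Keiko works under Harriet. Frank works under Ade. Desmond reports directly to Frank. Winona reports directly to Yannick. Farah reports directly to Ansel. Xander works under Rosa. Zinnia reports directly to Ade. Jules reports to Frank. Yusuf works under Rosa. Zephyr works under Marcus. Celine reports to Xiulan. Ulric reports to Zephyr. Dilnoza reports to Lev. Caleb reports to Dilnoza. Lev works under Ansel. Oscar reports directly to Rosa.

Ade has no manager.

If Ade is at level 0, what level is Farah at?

Chain from Farah up to Ade: Farah → Ansel → Idris → Ade. That is 3 steps up, so Farah is 3 levels below Ade.

3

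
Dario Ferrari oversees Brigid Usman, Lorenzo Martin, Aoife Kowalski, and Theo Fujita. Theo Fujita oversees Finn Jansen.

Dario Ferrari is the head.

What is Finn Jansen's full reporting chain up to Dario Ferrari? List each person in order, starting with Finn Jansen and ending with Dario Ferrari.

Finn Jansen reports to Theo Fujita. Theo Fujita reports to Dario Ferrari. Dario Ferrari is at the top.

Finn Jansen -> Theo Fujita -> Dario Ferrari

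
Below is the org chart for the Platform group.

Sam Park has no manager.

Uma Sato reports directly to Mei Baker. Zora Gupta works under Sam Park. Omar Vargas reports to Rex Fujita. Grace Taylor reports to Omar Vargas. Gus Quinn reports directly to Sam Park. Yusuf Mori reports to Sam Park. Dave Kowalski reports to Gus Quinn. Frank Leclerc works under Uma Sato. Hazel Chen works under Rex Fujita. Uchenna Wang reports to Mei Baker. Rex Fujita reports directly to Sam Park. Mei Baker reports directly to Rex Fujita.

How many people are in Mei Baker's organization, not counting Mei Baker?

Mei Baker directly manages Uchenna Wang, Uma Sato. Uchenna Wang has no reports. Under Uma Sato: Frank Leclerc (1). So Mei Baker's organization is 2 direct reports plus everyone under them: 1 + 2 = 3.

3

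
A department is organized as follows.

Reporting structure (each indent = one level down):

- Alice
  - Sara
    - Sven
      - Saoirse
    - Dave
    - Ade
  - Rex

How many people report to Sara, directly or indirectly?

4

Sara directly manages Sven, Dave, Ade. Under Sven: Saoirse (1). Dave has no reports. Ade has no reports. So Sara's organization is 3 direct reports plus everyone under them: 2 + 1 + 1 = 4.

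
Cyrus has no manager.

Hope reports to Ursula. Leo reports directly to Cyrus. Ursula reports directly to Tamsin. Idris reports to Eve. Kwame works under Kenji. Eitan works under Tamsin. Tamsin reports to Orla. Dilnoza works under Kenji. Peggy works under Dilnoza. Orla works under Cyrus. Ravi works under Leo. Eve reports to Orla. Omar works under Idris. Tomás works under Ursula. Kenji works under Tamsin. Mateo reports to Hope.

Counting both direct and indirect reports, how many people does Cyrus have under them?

16

Cyrus directly manages Orla, Leo. Under Orla: Eve, Idris, Omar, Tamsin, Eitan, Ursula, Hope, Mateo, Tomás, Kenji, Dilnoza, Peggy, Kwame (13). Under Leo: Ravi (1). So Cyrus's organization is 2 direct reports plus everyone under them: 14 + 2 = 16.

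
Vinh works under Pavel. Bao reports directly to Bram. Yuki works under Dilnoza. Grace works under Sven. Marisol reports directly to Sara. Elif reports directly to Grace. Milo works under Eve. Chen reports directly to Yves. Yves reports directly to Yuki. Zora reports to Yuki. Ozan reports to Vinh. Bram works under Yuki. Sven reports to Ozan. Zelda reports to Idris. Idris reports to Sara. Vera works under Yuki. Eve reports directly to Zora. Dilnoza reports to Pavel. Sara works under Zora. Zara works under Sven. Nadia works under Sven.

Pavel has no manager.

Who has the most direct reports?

Yuki

Direct-report counts: Pavel has 2; Vinh has 1; Ozan has 1; Sven has 3; Grace has 1; Dilnoza has 1; Yuki has 4; Bram has 1; Yves has 1; Zora has 2; Sara has 2; Idris has 1; Eve has 1. The largest is 4, held by Yuki.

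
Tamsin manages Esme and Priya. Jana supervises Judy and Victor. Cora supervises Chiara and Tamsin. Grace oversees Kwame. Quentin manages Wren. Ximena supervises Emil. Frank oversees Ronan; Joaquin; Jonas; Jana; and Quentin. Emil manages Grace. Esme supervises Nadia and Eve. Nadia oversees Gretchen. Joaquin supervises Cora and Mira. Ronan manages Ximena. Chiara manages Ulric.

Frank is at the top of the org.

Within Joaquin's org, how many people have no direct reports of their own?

5

The people in Joaquin's organization with no one reporting to them are Mira, Ulric, Priya, Gretchen, Eve. That is 5.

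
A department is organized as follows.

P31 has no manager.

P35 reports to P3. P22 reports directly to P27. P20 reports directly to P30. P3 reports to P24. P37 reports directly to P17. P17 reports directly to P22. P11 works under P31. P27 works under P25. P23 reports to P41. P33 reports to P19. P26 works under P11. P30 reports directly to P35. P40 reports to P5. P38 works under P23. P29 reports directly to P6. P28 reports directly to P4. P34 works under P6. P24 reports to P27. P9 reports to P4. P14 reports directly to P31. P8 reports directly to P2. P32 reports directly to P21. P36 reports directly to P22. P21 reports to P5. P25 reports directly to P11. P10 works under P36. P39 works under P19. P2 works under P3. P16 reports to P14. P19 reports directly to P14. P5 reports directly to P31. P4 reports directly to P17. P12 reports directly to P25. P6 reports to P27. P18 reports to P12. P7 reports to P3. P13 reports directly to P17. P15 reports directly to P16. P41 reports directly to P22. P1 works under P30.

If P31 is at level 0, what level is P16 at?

Chain from P16 up to P31: P16 → P14 → P31. That is 2 steps up, so P16 is 2 levels below P31.

2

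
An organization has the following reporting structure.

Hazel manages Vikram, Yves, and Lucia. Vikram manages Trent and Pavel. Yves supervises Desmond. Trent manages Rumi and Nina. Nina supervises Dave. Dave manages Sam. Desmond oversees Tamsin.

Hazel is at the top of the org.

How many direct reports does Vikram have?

2

Vikram directly manages Trent, Pavel. That is 2 direct reports.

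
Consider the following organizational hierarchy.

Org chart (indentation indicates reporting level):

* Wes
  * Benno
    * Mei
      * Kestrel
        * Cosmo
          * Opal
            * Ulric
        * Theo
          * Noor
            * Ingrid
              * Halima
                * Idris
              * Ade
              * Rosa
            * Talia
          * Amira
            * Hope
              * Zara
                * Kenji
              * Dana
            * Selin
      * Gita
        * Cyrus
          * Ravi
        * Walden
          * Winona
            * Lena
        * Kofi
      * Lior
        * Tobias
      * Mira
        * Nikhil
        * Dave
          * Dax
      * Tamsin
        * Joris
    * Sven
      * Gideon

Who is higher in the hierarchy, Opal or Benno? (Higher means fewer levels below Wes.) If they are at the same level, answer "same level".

Benno

Opal is 5 levels below Wes; Benno is 1. Benno is higher.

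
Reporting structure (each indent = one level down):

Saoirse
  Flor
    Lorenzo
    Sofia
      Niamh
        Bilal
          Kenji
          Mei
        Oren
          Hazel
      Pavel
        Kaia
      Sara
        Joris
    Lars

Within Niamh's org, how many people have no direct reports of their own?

The people in Niamh's organization with no one reporting to them are Hazel, Mei, Kenji. That is 3.

3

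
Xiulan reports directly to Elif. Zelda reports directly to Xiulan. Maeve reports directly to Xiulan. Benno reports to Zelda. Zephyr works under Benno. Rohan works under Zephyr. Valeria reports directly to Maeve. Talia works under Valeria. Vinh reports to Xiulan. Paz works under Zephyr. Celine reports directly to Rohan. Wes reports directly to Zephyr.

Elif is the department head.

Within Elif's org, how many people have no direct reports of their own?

The people in Elif's organization with no one reporting to them are Vinh, Talia, Wes, Paz, Celine. That is 5.

5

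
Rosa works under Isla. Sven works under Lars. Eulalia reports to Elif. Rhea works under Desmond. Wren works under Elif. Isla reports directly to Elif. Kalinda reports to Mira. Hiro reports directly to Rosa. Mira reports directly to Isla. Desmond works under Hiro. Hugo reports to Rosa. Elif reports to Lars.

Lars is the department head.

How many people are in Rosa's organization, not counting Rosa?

4

Rosa directly manages Hiro, Hugo. Under Hiro: Desmond, Rhea (2). Hugo has no reports. So Rosa's organization is 2 direct reports plus everyone under them: 3 + 1 = 4.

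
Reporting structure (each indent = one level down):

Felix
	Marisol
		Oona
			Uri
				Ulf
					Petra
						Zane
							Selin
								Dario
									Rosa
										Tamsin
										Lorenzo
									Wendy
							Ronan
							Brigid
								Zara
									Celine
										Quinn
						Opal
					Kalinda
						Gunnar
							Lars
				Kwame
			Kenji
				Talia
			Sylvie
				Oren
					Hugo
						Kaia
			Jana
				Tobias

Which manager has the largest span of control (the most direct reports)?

Oona

Direct-report counts: Felix has 1; Marisol has 1; Oona has 4; Jana has 1; Sylvie has 1; Oren has 1; Hugo has 1; Kenji has 1; Uri has 2; Ulf has 2; Kalinda has 1; Gunnar has 1; Petra has 2; Zane has 3; Brigid has 1; Zara has 1; Celine has 1; Selin has 1; Dario has 2; Rosa has 2. The largest is 4, held by Oona.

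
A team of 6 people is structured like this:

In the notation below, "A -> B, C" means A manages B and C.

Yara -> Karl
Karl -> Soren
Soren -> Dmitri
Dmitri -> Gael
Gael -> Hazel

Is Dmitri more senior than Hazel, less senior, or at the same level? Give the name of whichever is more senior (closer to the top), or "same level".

Dmitri

Dmitri is 3 levels below Yara; Hazel is 5. Dmitri is higher.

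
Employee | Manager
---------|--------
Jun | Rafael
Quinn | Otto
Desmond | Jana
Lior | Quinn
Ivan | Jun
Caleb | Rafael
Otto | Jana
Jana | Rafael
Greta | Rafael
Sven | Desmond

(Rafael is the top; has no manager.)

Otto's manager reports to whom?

Rafael

Otto reports to Jana, and Jana reports to Rafael. So Otto's skip-level manager is Rafael.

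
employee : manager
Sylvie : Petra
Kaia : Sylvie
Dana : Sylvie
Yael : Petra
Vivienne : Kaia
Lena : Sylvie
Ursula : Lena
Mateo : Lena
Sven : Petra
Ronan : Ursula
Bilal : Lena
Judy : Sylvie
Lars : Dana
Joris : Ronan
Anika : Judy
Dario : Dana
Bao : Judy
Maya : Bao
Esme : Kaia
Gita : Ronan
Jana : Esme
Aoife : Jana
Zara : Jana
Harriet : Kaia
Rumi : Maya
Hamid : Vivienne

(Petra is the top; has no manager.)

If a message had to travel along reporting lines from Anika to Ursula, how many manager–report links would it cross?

4

Anika is 2 levels below Sylvie, and Ursula is 2 levels below Sylvie (their lowest common manager). The shortest path runs up from Anika to Sylvie and back down to Ursula: 2 + 2 = 4 links.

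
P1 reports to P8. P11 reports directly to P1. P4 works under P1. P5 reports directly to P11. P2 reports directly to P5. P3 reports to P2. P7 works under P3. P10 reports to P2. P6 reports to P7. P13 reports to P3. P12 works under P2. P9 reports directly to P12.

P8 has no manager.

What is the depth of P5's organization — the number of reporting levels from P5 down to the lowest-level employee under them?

4

The longest chain under P5 runs P5 → P2 → P3 → P7 → P6, which is 4 levels below P5.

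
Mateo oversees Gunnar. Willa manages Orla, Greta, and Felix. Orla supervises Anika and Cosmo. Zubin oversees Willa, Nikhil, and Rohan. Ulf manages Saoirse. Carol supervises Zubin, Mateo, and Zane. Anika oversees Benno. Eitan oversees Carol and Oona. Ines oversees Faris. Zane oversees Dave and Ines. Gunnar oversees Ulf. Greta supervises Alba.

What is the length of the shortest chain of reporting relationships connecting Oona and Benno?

7

Oona is 1 level below Eitan, and Benno is 6 levels below Eitan (their lowest common manager). The shortest path runs up from Oona to Eitan and back down to Benno: 1 + 6 = 7 links.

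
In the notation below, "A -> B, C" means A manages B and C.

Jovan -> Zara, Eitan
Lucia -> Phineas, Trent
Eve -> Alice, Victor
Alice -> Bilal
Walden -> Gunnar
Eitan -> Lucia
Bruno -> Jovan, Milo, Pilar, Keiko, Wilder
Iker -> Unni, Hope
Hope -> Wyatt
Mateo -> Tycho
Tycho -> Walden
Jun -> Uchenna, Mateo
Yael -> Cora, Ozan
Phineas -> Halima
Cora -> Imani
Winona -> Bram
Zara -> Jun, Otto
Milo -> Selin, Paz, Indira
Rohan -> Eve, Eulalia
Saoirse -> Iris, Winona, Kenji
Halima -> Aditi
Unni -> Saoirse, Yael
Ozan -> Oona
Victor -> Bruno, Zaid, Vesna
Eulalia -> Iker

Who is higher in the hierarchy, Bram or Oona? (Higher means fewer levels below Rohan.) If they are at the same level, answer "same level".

Both Bram and Oona are 6 levels below Rohan.

same level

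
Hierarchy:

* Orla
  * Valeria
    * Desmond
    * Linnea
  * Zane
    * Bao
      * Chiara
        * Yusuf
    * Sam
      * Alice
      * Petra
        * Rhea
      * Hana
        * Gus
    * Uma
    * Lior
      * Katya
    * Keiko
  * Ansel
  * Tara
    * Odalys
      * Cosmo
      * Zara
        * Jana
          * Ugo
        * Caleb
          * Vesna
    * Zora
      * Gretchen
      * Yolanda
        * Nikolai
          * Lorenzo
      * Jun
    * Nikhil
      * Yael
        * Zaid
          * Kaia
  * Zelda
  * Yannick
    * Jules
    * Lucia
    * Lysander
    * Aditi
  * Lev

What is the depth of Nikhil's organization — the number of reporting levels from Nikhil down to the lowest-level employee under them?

3

The longest chain under Nikhil runs Nikhil → Yael → Zaid → Kaia, which is 3 levels below Nikhil.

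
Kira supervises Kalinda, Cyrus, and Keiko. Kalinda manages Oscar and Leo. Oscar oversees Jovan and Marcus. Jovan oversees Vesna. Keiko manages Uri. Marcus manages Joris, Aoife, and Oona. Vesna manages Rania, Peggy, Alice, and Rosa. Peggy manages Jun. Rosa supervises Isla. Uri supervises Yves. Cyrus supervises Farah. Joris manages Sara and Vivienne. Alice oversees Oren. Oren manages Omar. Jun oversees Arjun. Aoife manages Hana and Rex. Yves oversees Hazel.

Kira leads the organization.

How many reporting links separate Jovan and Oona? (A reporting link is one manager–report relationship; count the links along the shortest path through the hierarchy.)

Jovan is 1 level below Oscar, and Oona is 2 levels below Oscar (their lowest common manager). The shortest path runs up from Jovan to Oscar and back down to Oona: 1 + 2 = 3 links.

3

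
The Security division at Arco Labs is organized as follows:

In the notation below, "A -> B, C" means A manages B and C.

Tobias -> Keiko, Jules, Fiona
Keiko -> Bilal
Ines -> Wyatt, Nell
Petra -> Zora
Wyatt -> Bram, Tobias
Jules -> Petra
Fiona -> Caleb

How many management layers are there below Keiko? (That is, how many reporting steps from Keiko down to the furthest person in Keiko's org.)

The longest chain under Keiko runs Keiko → Bilal, which is 1 level below Keiko.

1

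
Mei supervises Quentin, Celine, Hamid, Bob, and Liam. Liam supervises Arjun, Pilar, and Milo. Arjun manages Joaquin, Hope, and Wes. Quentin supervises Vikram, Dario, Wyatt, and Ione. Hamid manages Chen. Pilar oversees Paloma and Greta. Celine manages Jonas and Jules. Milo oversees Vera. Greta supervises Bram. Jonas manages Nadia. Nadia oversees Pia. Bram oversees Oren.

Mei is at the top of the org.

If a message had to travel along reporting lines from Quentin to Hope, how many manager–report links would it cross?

4

Quentin is 1 level below Mei, and Hope is 3 levels below Mei (their lowest common manager). The shortest path runs up from Quentin to Mei and back down to Hope: 1 + 3 = 4 links.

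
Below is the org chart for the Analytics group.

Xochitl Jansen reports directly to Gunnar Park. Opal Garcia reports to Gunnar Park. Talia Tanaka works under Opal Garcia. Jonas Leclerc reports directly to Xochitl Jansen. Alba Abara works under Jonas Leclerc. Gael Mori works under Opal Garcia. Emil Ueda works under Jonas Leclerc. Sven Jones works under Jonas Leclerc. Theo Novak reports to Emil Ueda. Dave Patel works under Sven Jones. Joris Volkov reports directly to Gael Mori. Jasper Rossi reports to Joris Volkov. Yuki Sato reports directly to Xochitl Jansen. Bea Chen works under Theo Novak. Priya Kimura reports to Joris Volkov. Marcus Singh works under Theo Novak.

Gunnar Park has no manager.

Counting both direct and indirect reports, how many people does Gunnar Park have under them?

Gunnar Park directly manages Xochitl Jansen, Opal Garcia. Under Xochitl Jansen: Yuki Sato, Jonas Leclerc, Sven Jones, Dave Patel, Emil Ueda, Theo Novak, Marcus Singh, Bea Chen, Alba Abara (9). Under Opal Garcia: Gael Mori, Joris Volkov, Priya Kimura, Jasper Rossi, Talia Tanaka (5). So Gunnar Park's organization is 2 direct reports plus everyone under them: 10 + 6 = 16.

16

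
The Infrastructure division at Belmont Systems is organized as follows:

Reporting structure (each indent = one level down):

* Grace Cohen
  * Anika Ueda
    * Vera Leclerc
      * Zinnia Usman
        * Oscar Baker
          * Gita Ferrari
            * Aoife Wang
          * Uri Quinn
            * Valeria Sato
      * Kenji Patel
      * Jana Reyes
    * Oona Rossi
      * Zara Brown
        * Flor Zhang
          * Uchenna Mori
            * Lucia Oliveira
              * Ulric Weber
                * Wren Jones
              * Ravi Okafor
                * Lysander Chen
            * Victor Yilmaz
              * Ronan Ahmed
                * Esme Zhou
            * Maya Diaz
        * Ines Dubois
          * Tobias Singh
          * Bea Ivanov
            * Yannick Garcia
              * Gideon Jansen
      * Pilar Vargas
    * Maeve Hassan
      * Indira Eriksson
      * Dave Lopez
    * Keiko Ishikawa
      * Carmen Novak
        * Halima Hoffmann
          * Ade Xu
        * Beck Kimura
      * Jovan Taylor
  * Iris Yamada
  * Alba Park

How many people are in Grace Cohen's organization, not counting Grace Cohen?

40

Grace Cohen directly manages Anika Ueda, Iris Yamada, Alba Park. Under Anika Ueda: Keiko Ishikawa, Jovan Taylor, Carmen Novak, Beck Kimura, Halima Hoffmann, Ade Xu, Maeve Hassan, Dave Lopez, Indira Eriksson, Oona Rossi, Pilar Vargas, Zara Brown, Ines Dubois, Bea Ivanov, Yannick Garcia, Gideon Jansen, Tobias Singh, Flor Zhang, Uchenna Mori, Maya Diaz, Victor Yilmaz, Ronan Ahmed, Esme Zhou, Lucia Oliveira, Ravi Okafor, Lysander Chen, Ulric Weber, Wren Jones, Vera Leclerc, Jana Reyes, Kenji Patel, Zinnia Usman, Oscar Baker, Uri Quinn, Valeria Sato, Gita Ferrari, Aoife Wang (37). Iris Yamada has no reports. Alba Park has no reports. So Grace Cohen's organization is 3 direct reports plus everyone under them: 38 + 1 + 1 = 40.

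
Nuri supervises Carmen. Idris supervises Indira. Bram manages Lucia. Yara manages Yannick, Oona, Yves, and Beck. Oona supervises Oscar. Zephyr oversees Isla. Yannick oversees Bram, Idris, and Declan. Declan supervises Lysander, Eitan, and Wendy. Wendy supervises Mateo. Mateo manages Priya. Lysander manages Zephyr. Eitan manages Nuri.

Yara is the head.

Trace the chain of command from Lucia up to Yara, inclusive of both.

Lucia -> Bram -> Yannick -> Yara

Lucia reports to Bram. Bram reports to Yannick. Yannick reports to Yara. Yara is at the top.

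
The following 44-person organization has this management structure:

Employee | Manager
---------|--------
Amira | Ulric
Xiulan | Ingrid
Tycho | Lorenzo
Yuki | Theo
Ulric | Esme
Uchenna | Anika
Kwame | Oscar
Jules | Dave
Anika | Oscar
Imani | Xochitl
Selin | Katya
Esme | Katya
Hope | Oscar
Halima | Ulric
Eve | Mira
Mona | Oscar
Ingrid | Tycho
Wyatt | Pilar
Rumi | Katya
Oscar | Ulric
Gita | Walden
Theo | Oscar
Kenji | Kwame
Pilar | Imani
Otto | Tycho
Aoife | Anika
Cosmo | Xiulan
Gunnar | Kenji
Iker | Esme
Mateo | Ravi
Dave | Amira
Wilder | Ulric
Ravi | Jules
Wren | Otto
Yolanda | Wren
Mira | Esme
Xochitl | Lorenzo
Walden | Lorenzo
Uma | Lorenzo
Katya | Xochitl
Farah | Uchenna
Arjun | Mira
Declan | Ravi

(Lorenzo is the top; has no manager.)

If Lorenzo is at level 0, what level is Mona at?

Chain from Mona up to Lorenzo: Mona → Oscar → Ulric → Esme → Katya → Xochitl → Lorenzo. That is 6 steps up, so Mona is 6 levels below Lorenzo.

6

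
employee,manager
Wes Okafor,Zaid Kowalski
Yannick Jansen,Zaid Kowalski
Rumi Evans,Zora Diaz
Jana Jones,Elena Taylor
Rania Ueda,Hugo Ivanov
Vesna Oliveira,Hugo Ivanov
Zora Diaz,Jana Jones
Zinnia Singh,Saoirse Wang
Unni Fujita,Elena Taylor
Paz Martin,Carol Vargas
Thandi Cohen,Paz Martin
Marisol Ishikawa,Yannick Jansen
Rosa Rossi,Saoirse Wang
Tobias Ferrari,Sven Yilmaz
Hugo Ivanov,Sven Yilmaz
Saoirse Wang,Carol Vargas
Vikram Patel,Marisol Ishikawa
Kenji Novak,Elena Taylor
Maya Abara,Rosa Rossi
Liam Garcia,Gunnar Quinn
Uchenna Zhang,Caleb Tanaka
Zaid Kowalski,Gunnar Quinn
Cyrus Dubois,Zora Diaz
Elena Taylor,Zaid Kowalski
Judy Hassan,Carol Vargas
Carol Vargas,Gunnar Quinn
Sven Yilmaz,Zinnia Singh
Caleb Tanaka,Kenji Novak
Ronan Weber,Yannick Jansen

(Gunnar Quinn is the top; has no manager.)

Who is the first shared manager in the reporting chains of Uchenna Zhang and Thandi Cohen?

Gunnar Quinn

Uchenna Zhang's chain of managers is Caleb Tanaka, Kenji Novak, Elena Taylor, Zaid Kowalski, Gunnar Quinn. Thandi Cohen's chain of managers is Paz Martin, Carol Vargas, Gunnar Quinn. The first manager that appears in both chains is Gunnar Quinn.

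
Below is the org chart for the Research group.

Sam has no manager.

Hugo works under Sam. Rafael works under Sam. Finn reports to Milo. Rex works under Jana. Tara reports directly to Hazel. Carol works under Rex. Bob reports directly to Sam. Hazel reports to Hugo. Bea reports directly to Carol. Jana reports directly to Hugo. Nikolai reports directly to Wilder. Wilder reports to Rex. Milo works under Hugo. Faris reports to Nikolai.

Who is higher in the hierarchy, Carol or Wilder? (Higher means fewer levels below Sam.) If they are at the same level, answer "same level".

same level

Both Carol and Wilder are 4 levels below Sam.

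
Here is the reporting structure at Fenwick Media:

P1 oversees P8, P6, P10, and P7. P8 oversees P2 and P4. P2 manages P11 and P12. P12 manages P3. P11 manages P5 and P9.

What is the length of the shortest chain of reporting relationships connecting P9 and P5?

P9 is 1 level below P11, and P5 is 1 level below P11 (their lowest common manager). The shortest path runs up from P9 to P11 and back down to P5: 1 + 1 = 2 links.

2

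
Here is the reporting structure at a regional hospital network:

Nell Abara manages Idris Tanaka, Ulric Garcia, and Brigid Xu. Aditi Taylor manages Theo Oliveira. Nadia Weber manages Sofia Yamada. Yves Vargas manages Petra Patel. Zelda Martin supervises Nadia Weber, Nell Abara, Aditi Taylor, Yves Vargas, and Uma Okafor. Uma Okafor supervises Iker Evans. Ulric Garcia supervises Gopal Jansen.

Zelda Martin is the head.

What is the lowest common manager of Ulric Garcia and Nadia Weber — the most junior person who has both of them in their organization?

Ulric Garcia's chain of managers is Nell Abara, Zelda Martin. Nadia Weber's chain of managers is Zelda Martin. The first manager that appears in both chains is Zelda Martin.

Zelda Martin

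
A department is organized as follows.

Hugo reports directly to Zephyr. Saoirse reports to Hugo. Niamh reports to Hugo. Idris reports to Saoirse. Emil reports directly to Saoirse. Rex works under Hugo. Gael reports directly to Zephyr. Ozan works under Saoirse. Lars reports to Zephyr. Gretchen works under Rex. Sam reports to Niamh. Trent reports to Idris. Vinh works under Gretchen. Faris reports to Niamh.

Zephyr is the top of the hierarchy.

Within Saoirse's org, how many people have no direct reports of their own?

3

The people in Saoirse's organization with no one reporting to them are Ozan, Emil, Trent. That is 3.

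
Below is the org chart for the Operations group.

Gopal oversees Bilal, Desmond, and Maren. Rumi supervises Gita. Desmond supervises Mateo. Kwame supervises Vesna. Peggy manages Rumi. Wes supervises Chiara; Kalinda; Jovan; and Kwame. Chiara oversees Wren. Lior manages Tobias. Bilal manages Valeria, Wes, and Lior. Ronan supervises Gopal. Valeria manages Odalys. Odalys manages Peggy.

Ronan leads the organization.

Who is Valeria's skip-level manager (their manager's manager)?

Gopal

Valeria reports to Bilal, and Bilal reports to Gopal. So Valeria's skip-level manager is Gopal.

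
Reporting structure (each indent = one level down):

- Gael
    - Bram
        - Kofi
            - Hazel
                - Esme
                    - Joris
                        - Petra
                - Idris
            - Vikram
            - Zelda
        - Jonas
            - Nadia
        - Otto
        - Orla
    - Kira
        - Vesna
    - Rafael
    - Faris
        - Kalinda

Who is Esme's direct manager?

Esme reports directly to Hazel.

Hazel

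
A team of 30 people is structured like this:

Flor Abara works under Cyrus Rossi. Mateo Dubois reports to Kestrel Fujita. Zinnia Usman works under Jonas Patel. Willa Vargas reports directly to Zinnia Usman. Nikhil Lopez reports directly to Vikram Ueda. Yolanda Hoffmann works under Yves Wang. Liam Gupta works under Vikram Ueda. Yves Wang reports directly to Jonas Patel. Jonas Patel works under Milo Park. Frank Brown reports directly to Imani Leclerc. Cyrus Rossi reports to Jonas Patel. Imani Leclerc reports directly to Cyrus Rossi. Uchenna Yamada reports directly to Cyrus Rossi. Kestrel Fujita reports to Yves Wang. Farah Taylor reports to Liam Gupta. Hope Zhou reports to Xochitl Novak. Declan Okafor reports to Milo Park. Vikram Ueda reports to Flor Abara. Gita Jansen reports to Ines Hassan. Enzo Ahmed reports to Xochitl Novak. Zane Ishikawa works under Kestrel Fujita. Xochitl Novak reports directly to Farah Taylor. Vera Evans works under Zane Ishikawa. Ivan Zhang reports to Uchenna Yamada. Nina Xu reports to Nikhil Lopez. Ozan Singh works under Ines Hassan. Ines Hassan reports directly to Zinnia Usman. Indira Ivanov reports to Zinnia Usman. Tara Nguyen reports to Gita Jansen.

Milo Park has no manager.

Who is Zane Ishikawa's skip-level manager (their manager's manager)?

Zane Ishikawa reports to Kestrel Fujita, and Kestrel Fujita reports to Yves Wang. So Zane Ishikawa's skip-level manager is Yves Wang.

Yves Wang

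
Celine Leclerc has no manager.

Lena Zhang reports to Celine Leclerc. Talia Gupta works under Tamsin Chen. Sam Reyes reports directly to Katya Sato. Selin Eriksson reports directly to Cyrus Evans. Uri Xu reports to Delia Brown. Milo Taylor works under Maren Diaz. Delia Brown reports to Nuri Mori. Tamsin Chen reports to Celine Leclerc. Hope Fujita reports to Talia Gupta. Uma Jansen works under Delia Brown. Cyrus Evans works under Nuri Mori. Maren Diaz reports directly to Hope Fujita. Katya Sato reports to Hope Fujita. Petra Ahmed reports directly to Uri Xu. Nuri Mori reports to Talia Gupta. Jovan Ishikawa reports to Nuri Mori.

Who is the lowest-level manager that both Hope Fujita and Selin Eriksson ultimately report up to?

Talia Gupta

Hope Fujita's chain of managers is Talia Gupta, Tamsin Chen, Celine Leclerc. Selin Eriksson's chain of managers is Cyrus Evans, Nuri Mori, Talia Gupta, Tamsin Chen, Celine Leclerc. The first manager that appears in both chains is Talia Gupta.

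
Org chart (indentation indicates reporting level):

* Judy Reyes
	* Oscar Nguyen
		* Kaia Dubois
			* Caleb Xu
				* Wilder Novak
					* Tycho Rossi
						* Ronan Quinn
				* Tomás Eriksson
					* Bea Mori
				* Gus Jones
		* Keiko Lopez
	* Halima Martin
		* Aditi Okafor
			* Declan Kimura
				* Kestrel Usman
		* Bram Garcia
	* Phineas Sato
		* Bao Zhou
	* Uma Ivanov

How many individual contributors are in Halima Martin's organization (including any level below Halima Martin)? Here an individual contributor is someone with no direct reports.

The people in Halima Martin's organization with no one reporting to them are Bram Garcia, Kestrel Usman. That is 2.

2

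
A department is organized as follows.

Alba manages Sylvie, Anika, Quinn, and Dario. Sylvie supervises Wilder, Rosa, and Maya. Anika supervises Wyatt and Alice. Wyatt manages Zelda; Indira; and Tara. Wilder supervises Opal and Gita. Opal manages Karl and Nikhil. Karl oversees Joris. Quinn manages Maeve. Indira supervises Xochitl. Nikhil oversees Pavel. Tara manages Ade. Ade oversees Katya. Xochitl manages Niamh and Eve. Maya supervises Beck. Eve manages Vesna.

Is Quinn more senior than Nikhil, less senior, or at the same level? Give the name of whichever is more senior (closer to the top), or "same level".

Quinn is 1 level below Alba; Nikhil is 4. Quinn is higher.

Quinn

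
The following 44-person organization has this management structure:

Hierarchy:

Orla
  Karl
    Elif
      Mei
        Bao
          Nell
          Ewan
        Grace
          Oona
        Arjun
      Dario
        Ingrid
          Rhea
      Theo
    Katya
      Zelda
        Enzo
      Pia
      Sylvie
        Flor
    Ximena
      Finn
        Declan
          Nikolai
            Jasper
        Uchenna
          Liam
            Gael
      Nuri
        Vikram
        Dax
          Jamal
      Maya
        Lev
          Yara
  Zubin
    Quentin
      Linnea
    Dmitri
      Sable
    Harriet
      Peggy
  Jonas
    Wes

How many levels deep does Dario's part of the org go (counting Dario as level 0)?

The longest chain under Dario runs Dario → Ingrid → Rhea, which is 2 levels below Dario.

2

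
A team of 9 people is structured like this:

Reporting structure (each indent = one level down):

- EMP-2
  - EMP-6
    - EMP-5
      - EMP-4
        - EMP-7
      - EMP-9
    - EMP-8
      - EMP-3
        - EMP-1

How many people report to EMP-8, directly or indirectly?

EMP-8 directly manages EMP-3. Under EMP-3: EMP-1 (1). That's 2 in total.

2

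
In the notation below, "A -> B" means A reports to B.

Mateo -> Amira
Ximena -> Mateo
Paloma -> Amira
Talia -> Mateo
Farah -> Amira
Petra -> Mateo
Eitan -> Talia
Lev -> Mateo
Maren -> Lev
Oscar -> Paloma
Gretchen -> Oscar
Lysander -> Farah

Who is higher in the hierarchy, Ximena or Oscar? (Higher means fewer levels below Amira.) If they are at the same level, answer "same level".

Both Ximena and Oscar are 2 levels below Amira.

same level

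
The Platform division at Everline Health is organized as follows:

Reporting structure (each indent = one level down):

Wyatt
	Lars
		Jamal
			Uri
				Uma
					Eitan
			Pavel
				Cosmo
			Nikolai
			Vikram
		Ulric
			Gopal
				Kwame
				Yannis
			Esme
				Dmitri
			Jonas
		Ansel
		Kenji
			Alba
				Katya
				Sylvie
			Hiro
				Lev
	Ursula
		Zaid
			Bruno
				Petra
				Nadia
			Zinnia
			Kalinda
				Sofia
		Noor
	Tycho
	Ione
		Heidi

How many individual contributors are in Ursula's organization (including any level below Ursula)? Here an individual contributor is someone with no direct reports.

The people in Ursula's organization with no one reporting to them are Noor, Sofia, Zinnia, Nadia, Petra. That is 5.

5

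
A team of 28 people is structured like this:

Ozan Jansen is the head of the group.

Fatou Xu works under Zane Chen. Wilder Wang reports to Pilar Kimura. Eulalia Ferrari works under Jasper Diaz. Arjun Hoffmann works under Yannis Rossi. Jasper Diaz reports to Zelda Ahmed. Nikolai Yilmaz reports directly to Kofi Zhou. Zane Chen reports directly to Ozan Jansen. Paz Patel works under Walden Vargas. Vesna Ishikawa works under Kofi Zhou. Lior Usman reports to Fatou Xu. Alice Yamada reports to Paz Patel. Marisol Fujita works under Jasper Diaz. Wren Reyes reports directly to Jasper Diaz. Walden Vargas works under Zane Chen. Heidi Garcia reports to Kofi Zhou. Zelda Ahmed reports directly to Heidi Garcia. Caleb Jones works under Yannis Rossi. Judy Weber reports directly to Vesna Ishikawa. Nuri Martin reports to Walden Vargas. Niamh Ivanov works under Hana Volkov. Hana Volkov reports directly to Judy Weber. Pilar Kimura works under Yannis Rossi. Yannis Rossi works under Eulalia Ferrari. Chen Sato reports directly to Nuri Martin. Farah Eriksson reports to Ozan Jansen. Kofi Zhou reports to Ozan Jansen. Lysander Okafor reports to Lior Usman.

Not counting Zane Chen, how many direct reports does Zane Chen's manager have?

Zane Chen reports to Ozan Jansen. Ozan Jansen's other direct reports are Kofi Zhou, Farah Eriksson — 2 peers.

2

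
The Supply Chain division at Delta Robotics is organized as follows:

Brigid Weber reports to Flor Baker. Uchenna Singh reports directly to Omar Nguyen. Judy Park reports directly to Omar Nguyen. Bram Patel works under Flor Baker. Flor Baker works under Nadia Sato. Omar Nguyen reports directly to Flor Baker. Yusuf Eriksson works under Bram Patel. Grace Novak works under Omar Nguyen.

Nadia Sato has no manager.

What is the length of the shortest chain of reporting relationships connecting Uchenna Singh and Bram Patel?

3

Uchenna Singh is 2 levels below Flor Baker, and Bram Patel is 1 level below Flor Baker (their lowest common manager). The shortest path runs up from Uchenna Singh to Flor Baker and back down to Bram Patel: 2 + 1 = 3 links.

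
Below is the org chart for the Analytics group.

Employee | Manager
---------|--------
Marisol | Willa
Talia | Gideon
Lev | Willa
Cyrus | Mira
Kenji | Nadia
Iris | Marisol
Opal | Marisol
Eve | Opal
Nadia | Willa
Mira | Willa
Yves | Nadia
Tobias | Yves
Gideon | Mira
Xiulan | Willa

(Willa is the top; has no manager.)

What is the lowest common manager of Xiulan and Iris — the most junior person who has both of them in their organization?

Xiulan's chain of managers is Willa. Iris's chain of managers is Marisol, Willa. The first manager that appears in both chains is Willa.

Willa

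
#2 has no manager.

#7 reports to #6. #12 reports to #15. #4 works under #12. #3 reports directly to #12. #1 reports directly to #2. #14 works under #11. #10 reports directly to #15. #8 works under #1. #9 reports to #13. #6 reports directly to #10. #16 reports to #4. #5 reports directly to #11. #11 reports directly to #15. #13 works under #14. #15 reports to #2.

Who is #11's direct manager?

#11 reports directly to #15.

#15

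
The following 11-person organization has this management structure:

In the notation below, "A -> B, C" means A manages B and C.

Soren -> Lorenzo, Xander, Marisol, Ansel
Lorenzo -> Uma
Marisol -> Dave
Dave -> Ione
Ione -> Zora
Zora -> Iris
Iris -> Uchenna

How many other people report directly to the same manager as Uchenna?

0

Uchenna reports to Iris, and Iris has no other direct reports. Uchenna has 0 peers.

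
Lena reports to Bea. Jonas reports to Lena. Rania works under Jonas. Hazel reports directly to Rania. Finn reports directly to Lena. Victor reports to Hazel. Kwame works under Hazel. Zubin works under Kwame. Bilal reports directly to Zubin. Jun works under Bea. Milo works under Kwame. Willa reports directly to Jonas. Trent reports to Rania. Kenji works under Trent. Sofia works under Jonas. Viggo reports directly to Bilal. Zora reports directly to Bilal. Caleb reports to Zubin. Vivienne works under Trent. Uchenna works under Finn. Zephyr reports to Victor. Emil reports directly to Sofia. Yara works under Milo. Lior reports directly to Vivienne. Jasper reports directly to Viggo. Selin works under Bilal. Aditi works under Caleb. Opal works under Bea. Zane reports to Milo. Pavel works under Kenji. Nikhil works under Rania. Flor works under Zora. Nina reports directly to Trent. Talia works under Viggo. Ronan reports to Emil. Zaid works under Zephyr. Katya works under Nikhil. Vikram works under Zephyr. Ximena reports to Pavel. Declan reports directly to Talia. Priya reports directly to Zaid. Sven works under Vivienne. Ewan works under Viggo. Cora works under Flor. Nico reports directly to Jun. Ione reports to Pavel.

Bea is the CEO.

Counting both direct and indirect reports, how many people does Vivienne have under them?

Vivienne directly manages Lior, Sven. Lior has no reports. Sven has no reports. So Vivienne's organization is 2 direct reports plus everyone under them: 1 + 1 = 2.

2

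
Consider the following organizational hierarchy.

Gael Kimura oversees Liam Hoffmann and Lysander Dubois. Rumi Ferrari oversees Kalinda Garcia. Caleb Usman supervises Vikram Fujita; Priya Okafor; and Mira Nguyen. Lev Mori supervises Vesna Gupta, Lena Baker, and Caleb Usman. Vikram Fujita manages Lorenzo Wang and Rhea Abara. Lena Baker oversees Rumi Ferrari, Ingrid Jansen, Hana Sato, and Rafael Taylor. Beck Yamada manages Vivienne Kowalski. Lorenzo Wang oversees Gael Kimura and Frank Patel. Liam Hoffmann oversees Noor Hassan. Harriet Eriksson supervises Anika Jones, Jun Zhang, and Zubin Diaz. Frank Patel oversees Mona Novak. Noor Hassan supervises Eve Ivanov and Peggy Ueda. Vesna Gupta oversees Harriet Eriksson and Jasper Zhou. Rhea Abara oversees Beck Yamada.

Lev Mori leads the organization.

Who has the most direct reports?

Lena Baker

Direct-report counts: Lev Mori has 3; Vesna Gupta has 2; Harriet Eriksson has 3; Lena Baker has 4; Rumi Ferrari has 1; Caleb Usman has 3; Vikram Fujita has 2; Rhea Abara has 1; Beck Yamada has 1; Lorenzo Wang has 2; Frank Patel has 1; Gael Kimura has 2; Liam Hoffmann has 1; Noor Hassan has 2. The largest is 4, held by Lena Baker.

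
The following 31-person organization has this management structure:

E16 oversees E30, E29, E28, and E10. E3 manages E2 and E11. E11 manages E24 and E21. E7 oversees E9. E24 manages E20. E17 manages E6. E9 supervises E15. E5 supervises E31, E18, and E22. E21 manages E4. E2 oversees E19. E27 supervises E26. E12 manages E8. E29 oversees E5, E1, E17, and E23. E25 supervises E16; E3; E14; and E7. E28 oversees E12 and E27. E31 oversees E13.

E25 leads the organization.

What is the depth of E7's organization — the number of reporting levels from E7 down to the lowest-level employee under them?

The longest chain under E7 runs E7 → E9 → E15, which is 2 levels below E7.

2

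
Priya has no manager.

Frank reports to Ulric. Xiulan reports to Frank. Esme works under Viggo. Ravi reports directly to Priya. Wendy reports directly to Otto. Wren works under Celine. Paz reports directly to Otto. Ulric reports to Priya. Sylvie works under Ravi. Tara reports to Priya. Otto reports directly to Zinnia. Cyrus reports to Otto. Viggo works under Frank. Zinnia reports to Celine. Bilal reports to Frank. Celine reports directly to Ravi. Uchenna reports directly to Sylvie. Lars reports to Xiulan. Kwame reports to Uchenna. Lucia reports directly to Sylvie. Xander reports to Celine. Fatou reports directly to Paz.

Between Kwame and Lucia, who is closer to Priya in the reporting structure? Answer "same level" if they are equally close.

Lucia

Kwame is 4 levels below Priya; Lucia is 3. Lucia is higher.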